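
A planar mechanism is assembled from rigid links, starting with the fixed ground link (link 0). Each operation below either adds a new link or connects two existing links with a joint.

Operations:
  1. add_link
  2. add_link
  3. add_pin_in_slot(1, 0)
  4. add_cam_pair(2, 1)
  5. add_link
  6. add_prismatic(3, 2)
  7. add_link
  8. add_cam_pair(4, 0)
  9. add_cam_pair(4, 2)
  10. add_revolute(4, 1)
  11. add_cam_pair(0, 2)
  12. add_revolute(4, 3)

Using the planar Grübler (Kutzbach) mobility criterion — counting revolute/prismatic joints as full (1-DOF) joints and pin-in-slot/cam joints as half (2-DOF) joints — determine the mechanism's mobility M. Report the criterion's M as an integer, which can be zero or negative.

M = 1

(L,J1,J2)=(1,0,0); link0 fixed
link1: (2,0,0)
link2: (3,0,0)
PS 1-0 [J2]: (3,0,1)
C 2-1 [J2]: (3,0,2)
link3: (4,0,2)
P 3-2 [J1]: (4,1,2)
link4: (5,1,2)
C 4-0 [J2]: (5,1,3)
C 4-2 [J2]: (5,1,4)
R 4-1 [J1]: (5,2,4)
C 0-2 [J2]: (5,2,5)
R 4-3 [J1]: (5,3,5)
Grübler: 3·4 − 2·3 − 5 = 1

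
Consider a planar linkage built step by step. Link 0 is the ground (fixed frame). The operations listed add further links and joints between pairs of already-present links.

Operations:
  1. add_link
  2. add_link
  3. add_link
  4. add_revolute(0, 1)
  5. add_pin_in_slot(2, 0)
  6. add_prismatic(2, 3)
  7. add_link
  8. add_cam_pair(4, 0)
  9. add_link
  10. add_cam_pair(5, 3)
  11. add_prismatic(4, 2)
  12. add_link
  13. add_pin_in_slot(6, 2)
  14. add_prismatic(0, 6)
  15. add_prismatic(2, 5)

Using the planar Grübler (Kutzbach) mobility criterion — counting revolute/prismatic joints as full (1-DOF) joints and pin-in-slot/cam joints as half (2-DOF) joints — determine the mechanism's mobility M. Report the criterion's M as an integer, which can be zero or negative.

M = 4

ground; <1,0,0>
#1 <2,0,0>
#2 <3,0,0>
#3 <4,0,0>
R:0↔1 J1 <4,1,0>
PS:2↔0 J2 <4,1,1>
P:2↔3 J1 <4,2,1>
#4 <5,2,1>
C:4↔0 J2 <5,2,2>
#5 <6,2,2>
C:5↔3 J2 <6,2,3>
P:4↔2 J1 <6,3,3>
#6 <7,3,3>
PS:6↔2 J2 <7,3,4>
P:0↔6 J1 <7,4,4>
P:2↔5 J1 <7,5,4>
3×6 − 2×5 − 1×4 = 4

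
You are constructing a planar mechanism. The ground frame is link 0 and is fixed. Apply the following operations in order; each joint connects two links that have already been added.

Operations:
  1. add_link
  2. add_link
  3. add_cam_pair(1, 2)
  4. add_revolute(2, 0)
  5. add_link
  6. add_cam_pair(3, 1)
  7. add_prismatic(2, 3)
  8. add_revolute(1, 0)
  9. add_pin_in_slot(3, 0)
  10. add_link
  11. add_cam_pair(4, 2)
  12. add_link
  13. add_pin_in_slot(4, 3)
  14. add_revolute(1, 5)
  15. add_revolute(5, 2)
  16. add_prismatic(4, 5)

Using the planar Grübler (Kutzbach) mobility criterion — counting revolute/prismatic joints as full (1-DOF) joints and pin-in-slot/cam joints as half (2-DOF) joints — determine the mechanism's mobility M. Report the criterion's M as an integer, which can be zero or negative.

M = -2

link 0 = ground. State L|J1|J2 = 1|0|0
+link1  2|0|0
+link2  3|0|0
C(1,2) f=2→J2  3|0|1
R(2,0) f=1→J1  3|1|1
+link3  4|1|1
C(3,1) f=2→J2  4|1|2
P(2,3) f=1→J1  4|2|2
R(1,0) f=1→J1  4|3|2
PS(3,0) f=2→J2  4|3|3
+link4  5|3|3
C(4,2) f=2→J2  5|3|4
+link5  6|3|4
PS(4,3) f=2→J2  6|3|5
R(1,5) f=1→J1  6|4|5
R(5,2) f=1→J1  6|5|5
P(4,5) f=1→J1  6|6|5
M = 3(6−1)−2·6−5 = 15−12−5 = -2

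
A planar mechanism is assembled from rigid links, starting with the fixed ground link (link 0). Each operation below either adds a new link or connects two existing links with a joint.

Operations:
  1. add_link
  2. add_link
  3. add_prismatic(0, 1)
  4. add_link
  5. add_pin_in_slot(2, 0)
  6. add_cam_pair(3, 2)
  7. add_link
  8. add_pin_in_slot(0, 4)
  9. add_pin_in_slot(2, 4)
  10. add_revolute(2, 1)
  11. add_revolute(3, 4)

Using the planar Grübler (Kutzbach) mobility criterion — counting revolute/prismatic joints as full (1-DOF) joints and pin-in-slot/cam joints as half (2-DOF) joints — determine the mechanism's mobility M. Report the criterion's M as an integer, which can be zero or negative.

M = 2

(L,J1,J2)=(1,0,0); link0 fixed
link1: (2,0,0)
link2: (3,0,0)
P 0-1 [J1]: (3,1,0)
link3: (4,1,0)
PS 2-0 [J2]: (4,1,1)
C 3-2 [J2]: (4,1,2)
link4: (5,1,2)
PS 0-4 [J2]: (5,1,3)
PS 2-4 [J2]: (5,1,4)
R 2-1 [J1]: (5,2,4)
R 3-4 [J1]: (5,3,4)
Grübler: 3·4 − 2·3 − 4 = 2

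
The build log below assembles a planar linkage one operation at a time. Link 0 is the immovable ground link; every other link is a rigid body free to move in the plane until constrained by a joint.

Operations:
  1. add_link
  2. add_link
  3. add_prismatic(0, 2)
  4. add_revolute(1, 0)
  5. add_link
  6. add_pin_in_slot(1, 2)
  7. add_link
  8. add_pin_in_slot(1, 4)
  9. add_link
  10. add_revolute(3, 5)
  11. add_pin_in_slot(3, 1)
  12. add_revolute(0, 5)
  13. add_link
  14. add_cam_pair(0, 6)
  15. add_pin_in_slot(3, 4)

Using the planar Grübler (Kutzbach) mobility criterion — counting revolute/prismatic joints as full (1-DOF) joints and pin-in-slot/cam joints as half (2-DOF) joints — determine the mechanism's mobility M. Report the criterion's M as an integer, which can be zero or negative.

M = 5

(L,J1,J2)=(1,0,0); link0 fixed
link1: (2,0,0)
link2: (3,0,0)
P 0-2 [J1]: (3,1,0)
R 1-0 [J1]: (3,2,0)
link3: (4,2,0)
PS 1-2 [J2]: (4,2,1)
link4: (5,2,1)
PS 1-4 [J2]: (5,2,2)
link5: (6,2,2)
R 3-5 [J1]: (6,3,2)
PS 3-1 [J2]: (6,3,3)
R 0-5 [J1]: (6,4,3)
link6: (7,4,3)
C 0-6 [J2]: (7,4,4)
PS 3-4 [J2]: (7,4,5)
Grübler: 3·6 − 2·4 − 5 = 5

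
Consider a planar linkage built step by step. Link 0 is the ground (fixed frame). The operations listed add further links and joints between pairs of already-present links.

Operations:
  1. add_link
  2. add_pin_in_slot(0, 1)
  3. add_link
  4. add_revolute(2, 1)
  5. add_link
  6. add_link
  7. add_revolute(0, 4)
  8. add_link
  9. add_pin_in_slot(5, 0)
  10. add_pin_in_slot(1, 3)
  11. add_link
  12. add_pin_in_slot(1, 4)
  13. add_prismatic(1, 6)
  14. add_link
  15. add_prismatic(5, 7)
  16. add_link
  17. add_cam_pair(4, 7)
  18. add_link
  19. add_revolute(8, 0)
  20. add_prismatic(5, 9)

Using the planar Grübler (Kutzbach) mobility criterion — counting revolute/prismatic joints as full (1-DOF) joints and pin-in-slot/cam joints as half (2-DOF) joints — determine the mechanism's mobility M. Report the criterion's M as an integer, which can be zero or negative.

M = 10

ground; <1,0,0>
#1 <2,0,0>
PS:0↔1 J2 <2,0,1>
#2 <3,0,1>
R:2↔1 J1 <3,1,1>
#3 <4,1,1>
#4 <5,1,1>
R:0↔4 J1 <5,2,1>
#5 <6,2,1>
PS:5↔0 J2 <6,2,2>
PS:1↔3 J2 <6,2,3>
#6 <7,2,3>
PS:1↔4 J2 <7,2,4>
P:1↔6 J1 <7,3,4>
#7 <8,3,4>
P:5↔7 J1 <8,4,4>
#8 <9,4,4>
C:4↔7 J2 <9,4,5>
#9 <10,4,5>
R:8↔0 J1 <10,5,5>
P:5↔9 J1 <10,6,5>
3×9 − 2×6 − 1×5 = 10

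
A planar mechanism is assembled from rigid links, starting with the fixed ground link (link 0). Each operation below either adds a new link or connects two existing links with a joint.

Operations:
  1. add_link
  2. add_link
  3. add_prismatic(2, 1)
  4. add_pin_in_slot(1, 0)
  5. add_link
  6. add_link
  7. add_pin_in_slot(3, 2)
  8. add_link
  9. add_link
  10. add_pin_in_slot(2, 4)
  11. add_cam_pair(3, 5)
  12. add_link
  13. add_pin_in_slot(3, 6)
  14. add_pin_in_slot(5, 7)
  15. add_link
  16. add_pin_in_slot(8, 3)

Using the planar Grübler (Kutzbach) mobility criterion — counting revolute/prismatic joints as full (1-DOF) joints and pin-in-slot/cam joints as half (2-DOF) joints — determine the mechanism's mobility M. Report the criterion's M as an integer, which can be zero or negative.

[1;0;0] (link 0 is ground)
L+ [2;0;0]
L+ [3;0;0]
P(2,1)∈J1 [3;1;0]
PS(1,0)∈J2 [3;1;1]
L+ [4;1;1]
L+ [5;1;1]
PS(3,2)∈J2 [5;1;2]
L+ [6;1;2]
L+ [7;1;2]
PS(2,4)∈J2 [7;1;3]
C(3,5)∈J2 [7;1;4]
L+ [8;1;4]
PS(3,6)∈J2 [8;1;5]
PS(5,7)∈J2 [8;1;6]
L+ [9;1;6]
PS(8,3)∈J2 [9;1;7]
mobility = 24 − 2 − 7 = 15

M = 15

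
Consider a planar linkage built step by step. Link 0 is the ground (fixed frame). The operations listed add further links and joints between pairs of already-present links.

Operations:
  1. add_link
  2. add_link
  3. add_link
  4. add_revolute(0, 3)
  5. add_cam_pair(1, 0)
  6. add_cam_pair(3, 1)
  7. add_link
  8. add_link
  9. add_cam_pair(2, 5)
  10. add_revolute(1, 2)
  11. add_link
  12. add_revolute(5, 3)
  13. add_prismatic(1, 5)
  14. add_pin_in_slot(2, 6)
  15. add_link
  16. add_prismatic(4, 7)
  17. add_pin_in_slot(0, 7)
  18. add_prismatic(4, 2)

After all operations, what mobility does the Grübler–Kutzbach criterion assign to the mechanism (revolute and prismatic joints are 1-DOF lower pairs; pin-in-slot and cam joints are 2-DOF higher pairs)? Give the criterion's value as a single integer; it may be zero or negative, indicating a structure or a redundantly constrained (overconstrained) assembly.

link 0 = ground. State L|J1|J2 = 1|0|0
+link1  2|0|0
+link2  3|0|0
+link3  4|0|0
R(0,3) f=1→J1  4|1|0
C(1,0) f=2→J2  4|1|1
C(3,1) f=2→J2  4|1|2
+link4  5|1|2
+link5  6|1|2
C(2,5) f=2→J2  6|1|3
R(1,2) f=1→J1  6|2|3
+link6  7|2|3
R(5,3) f=1→J1  7|3|3
P(1,5) f=1→J1  7|4|3
PS(2,6) f=2→J2  7|4|4
+link7  8|4|4
P(4,7) f=1→J1  8|5|4
PS(0,7) f=2→J2  8|5|5
P(4,2) f=1→J1  8|6|5
M = 3(8−1)−2·6−5 = 21−12−5 = 4

M = 4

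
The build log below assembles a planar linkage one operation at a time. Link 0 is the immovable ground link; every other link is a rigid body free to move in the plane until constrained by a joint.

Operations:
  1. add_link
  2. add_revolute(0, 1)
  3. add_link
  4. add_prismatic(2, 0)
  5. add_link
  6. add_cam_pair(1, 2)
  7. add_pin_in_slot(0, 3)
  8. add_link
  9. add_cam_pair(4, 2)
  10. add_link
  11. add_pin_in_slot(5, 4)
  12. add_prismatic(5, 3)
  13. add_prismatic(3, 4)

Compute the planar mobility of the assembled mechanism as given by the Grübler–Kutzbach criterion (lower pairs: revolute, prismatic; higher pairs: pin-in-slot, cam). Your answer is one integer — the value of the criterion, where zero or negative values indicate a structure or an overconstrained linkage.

link 0 = ground. State L|J1|J2 = 1|0|0
+link1  2|0|0
R(0,1) f=1→J1  2|1|0
+link2  3|1|0
P(2,0) f=1→J1  3|2|0
+link3  4|2|0
C(1,2) f=2→J2  4|2|1
PS(0,3) f=2→J2  4|2|2
+link4  5|2|2
C(4,2) f=2→J2  5|2|3
+link5  6|2|3
PS(5,4) f=2→J2  6|2|4
P(5,3) f=1→J1  6|3|4
P(3,4) f=1→J1  6|4|4
M = 3(6−1)−2·4−4 = 15−8−4 = 3

M = 3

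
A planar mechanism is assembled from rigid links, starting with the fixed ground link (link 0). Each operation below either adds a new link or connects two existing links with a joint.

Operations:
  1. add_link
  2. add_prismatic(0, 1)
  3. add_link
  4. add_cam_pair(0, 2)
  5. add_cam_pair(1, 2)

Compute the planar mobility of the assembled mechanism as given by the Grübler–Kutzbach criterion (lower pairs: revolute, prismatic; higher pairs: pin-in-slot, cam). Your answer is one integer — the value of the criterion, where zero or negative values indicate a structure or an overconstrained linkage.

(L,J1,J2)=(1,0,0); link0 fixed
link1: (2,0,0)
P 0-1 [J1]: (2,1,0)
link2: (3,1,0)
C 0-2 [J2]: (3,1,1)
C 1-2 [J2]: (3,1,2)
Grübler: 3·2 − 2·1 − 2 = 2

M = 2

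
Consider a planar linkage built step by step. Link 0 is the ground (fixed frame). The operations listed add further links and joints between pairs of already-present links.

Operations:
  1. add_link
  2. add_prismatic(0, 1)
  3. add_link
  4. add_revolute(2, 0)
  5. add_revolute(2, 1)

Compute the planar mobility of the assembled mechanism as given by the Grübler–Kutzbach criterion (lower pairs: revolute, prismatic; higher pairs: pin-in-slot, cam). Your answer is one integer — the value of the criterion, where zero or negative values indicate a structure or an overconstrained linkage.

ground; <1,0,0>
#1 <2,0,0>
P:0↔1 J1 <2,1,0>
#2 <3,1,0>
R:2↔0 J1 <3,2,0>
R:2↔1 J1 <3,3,0>
3×2 − 2×3 − 1×0 = 0

M = 0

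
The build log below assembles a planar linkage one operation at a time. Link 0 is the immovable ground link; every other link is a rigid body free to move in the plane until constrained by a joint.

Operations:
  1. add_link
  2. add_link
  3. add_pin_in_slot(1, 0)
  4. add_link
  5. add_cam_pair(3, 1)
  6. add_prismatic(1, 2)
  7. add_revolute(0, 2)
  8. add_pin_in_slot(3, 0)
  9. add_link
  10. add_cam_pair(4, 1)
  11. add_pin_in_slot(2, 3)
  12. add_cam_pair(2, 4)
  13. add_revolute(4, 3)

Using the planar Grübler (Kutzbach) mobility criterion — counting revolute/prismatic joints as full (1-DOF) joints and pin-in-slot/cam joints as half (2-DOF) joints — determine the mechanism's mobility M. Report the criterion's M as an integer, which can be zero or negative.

L=1 J1=0 J2=0
add link → L=2 J1=0 J2=0
add link → L=3 J1=0 J2=0
PS@1,0 dof=2 J2 → L=3 J1=0 J2=1
add link → L=4 J1=0 J2=1
C@3,1 dof=2 J2 → L=4 J1=0 J2=2
P@1,2 dof=1 J1 → L=4 J1=1 J2=2
R@0,2 dof=1 J1 → L=4 J1=2 J2=2
PS@3,0 dof=2 J2 → L=4 J1=2 J2=3
add link → L=5 J1=2 J2=3
C@4,1 dof=2 J2 → L=5 J1=2 J2=4
PS@2,3 dof=2 J2 → L=5 J1=2 J2=5
C@2,4 dof=2 J2 → L=5 J1=2 J2=6
R@4,3 dof=1 J1 → L=5 J1=3 J2=6
M=3(L−1)−2J1−J2=3·4−2·3−6=0

M = 0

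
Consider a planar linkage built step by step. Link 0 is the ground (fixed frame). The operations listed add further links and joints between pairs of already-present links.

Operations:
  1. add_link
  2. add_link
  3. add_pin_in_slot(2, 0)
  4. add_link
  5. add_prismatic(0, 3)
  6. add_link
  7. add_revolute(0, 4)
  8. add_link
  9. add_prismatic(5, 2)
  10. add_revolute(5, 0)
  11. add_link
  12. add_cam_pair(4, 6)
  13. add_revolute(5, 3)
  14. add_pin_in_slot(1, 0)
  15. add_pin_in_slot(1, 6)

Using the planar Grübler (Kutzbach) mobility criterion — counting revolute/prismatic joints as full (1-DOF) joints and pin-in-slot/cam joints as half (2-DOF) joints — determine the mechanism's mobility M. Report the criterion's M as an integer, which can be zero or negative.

M = 4

(L,J1,J2)=(1,0,0); link0 fixed
link1: (2,0,0)
link2: (3,0,0)
PS 2-0 [J2]: (3,0,1)
link3: (4,0,1)
P 0-3 [J1]: (4,1,1)
link4: (5,1,1)
R 0-4 [J1]: (5,2,1)
link5: (6,2,1)
P 5-2 [J1]: (6,3,1)
R 5-0 [J1]: (6,4,1)
link6: (7,4,1)
C 4-6 [J2]: (7,4,2)
R 5-3 [J1]: (7,5,2)
PS 1-0 [J2]: (7,5,3)
PS 1-6 [J2]: (7,5,4)
Grübler: 3·6 − 2·5 − 4 = 4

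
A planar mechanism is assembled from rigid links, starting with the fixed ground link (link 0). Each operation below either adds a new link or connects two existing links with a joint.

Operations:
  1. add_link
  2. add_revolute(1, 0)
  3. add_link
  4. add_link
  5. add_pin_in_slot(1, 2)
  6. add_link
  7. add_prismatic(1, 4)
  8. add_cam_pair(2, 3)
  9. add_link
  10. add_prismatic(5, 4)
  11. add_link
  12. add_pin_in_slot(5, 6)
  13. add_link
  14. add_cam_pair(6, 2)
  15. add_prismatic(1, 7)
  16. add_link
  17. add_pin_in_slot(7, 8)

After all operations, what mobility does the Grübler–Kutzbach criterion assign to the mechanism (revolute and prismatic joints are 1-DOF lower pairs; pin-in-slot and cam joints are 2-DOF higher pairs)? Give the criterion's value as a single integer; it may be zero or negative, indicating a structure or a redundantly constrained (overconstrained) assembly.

(L,J1,J2)=(1,0,0); link0 fixed
link1: (2,0,0)
R 1-0 [J1]: (2,1,0)
link2: (3,1,0)
link3: (4,1,0)
PS 1-2 [J2]: (4,1,1)
link4: (5,1,1)
P 1-4 [J1]: (5,2,1)
C 2-3 [J2]: (5,2,2)
link5: (6,2,2)
P 5-4 [J1]: (6,3,2)
link6: (7,3,2)
PS 5-6 [J2]: (7,3,3)
link7: (8,3,3)
C 6-2 [J2]: (8,3,4)
P 1-7 [J1]: (8,4,4)
link8: (9,4,4)
PS 7-8 [J2]: (9,4,5)
Grübler: 3·8 − 2·4 − 5 = 11

M = 11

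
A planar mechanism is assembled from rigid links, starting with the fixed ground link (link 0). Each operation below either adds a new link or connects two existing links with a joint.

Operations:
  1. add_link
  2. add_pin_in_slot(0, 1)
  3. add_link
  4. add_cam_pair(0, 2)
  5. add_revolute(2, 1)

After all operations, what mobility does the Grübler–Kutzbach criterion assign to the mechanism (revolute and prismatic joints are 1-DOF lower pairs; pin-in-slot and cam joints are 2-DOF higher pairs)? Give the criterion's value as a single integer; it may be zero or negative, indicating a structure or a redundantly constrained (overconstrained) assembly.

link 0 = ground. State L|J1|J2 = 1|0|0
+link1  2|0|0
PS(0,1) f=2→J2  2|0|1
+link2  3|0|1
C(0,2) f=2→J2  3|0|2
R(2,1) f=1→J1  3|1|2
M = 3(3−1)−2·1−2 = 6−2−2 = 2

M = 2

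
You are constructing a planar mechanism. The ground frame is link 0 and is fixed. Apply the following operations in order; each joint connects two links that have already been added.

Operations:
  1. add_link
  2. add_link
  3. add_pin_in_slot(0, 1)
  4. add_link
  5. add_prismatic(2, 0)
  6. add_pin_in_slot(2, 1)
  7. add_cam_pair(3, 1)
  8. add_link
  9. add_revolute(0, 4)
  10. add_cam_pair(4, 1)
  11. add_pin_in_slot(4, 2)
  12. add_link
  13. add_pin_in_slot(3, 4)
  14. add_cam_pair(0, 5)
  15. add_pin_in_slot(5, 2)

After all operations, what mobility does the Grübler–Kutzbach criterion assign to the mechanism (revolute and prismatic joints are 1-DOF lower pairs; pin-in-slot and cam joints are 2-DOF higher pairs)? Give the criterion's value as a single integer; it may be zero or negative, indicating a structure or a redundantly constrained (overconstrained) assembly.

M = 3

(L,J1,J2)=(1,0,0); link0 fixed
link1: (2,0,0)
link2: (3,0,0)
PS 0-1 [J2]: (3,0,1)
link3: (4,0,1)
P 2-0 [J1]: (4,1,1)
PS 2-1 [J2]: (4,1,2)
C 3-1 [J2]: (4,1,3)
link4: (5,1,3)
R 0-4 [J1]: (5,2,3)
C 4-1 [J2]: (5,2,4)
PS 4-2 [J2]: (5,2,5)
link5: (6,2,5)
PS 3-4 [J2]: (6,2,6)
C 0-5 [J2]: (6,2,7)
PS 5-2 [J2]: (6,2,8)
Grübler: 3·5 − 2·2 − 8 = 3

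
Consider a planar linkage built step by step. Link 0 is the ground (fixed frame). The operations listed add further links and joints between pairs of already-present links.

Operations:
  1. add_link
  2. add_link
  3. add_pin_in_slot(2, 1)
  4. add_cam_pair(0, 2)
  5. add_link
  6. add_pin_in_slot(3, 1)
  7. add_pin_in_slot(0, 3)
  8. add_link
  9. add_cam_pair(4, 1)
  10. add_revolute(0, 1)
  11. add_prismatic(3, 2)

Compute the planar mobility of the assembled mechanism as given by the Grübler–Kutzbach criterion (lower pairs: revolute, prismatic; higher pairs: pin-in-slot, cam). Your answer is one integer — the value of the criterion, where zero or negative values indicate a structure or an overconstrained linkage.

M = 3

L=1 J1=0 J2=0
add link → L=2 J1=0 J2=0
add link → L=3 J1=0 J2=0
PS@2,1 dof=2 J2 → L=3 J1=0 J2=1
C@0,2 dof=2 J2 → L=3 J1=0 J2=2
add link → L=4 J1=0 J2=2
PS@3,1 dof=2 J2 → L=4 J1=0 J2=3
PS@0,3 dof=2 J2 → L=4 J1=0 J2=4
add link → L=5 J1=0 J2=4
C@4,1 dof=2 J2 → L=5 J1=0 J2=5
R@0,1 dof=1 J1 → L=5 J1=1 J2=5
P@3,2 dof=1 J1 → L=5 J1=2 J2=5
M=3(L−1)−2J1−J2=3·4−2·2−5=3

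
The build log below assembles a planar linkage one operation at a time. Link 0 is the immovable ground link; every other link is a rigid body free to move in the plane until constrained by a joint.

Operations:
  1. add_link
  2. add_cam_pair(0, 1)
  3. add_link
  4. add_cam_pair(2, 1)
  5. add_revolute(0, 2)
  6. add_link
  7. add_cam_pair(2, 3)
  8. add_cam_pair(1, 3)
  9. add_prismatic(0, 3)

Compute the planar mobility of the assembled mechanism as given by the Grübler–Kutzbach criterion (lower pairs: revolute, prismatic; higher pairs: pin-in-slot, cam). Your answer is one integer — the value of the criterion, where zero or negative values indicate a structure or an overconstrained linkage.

M = 1

(L,J1,J2)=(1,0,0); link0 fixed
link1: (2,0,0)
C 0-1 [J2]: (2,0,1)
link2: (3,0,1)
C 2-1 [J2]: (3,0,2)
R 0-2 [J1]: (3,1,2)
link3: (4,1,2)
C 2-3 [J2]: (4,1,3)
C 1-3 [J2]: (4,1,4)
P 0-3 [J1]: (4,2,4)
Grübler: 3·3 − 2·2 − 4 = 1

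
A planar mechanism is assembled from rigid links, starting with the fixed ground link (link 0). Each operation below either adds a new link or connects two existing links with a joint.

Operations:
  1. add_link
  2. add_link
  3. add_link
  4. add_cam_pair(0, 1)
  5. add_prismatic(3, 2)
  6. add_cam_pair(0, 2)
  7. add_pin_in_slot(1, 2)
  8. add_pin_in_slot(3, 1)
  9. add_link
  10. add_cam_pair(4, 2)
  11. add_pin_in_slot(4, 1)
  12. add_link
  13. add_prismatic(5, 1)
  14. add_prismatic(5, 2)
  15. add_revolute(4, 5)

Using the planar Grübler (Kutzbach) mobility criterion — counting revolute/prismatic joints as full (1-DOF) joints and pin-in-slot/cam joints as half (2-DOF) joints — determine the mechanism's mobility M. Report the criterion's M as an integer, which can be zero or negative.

[1;0;0] (link 0 is ground)
L+ [2;0;0]
L+ [3;0;0]
L+ [4;0;0]
C(0,1)∈J2 [4;0;1]
P(3,2)∈J1 [4;1;1]
C(0,2)∈J2 [4;1;2]
PS(1,2)∈J2 [4;1;3]
PS(3,1)∈J2 [4;1;4]
L+ [5;1;4]
C(4,2)∈J2 [5;1;5]
PS(4,1)∈J2 [5;1;6]
L+ [6;1;6]
P(5,1)∈J1 [6;2;6]
P(5,2)∈J1 [6;3;6]
R(4,5)∈J1 [6;4;6]
mobility = 15 − 8 − 6 = 1

M = 1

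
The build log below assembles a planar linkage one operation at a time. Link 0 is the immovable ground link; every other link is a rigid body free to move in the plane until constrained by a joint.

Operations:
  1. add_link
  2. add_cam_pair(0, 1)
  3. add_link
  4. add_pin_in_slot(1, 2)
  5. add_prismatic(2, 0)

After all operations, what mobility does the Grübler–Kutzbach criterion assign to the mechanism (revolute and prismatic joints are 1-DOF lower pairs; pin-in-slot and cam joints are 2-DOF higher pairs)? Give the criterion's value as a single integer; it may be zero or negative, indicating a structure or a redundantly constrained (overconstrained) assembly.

(L,J1,J2)=(1,0,0); link0 fixed
link1: (2,0,0)
C 0-1 [J2]: (2,0,1)
link2: (3,0,1)
PS 1-2 [J2]: (3,0,2)
P 2-0 [J1]: (3,1,2)
Grübler: 3·2 − 2·1 − 2 = 2

M = 2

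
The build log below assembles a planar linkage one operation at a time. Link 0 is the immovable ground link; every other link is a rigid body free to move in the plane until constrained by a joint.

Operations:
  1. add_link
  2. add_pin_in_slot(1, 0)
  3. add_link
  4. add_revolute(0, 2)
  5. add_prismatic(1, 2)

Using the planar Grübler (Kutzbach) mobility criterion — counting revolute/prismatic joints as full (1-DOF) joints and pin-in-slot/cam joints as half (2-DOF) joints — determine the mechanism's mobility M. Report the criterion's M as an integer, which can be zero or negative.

L=1 J1=0 J2=0
add link → L=2 J1=0 J2=0
PS@1,0 dof=2 J2 → L=2 J1=0 J2=1
add link → L=3 J1=0 J2=1
R@0,2 dof=1 J1 → L=3 J1=1 J2=1
P@1,2 dof=1 J1 → L=3 J1=2 J2=1
M=3(L−1)−2J1−J2=3·2−2·2−1=1

M = 1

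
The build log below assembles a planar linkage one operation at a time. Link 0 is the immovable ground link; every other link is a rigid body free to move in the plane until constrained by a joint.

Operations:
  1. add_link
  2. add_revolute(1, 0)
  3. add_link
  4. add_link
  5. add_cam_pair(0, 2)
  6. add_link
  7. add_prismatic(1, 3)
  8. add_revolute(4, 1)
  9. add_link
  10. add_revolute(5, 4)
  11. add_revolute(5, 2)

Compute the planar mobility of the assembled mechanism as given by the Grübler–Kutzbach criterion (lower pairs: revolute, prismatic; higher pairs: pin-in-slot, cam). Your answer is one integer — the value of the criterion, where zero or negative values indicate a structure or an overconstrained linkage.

ground; <1,0,0>
#1 <2,0,0>
R:1↔0 J1 <2,1,0>
#2 <3,1,0>
#3 <4,1,0>
C:0↔2 J2 <4,1,1>
#4 <5,1,1>
P:1↔3 J1 <5,2,1>
R:4↔1 J1 <5,3,1>
#5 <6,3,1>
R:5↔4 J1 <6,4,1>
R:5↔2 J1 <6,5,1>
3×5 − 2×5 − 1×1 = 4

M = 4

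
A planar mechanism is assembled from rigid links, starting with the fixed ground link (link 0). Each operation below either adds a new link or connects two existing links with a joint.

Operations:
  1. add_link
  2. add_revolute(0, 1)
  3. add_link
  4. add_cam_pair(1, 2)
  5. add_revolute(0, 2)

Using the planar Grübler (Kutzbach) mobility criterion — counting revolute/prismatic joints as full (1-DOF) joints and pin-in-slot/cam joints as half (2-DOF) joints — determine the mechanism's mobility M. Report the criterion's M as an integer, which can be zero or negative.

[1;0;0] (link 0 is ground)
L+ [2;0;0]
R(0,1)∈J1 [2;1;0]
L+ [3;1;0]
C(1,2)∈J2 [3;1;1]
R(0,2)∈J1 [3;2;1]
mobility = 6 − 4 − 1 = 1

M = 1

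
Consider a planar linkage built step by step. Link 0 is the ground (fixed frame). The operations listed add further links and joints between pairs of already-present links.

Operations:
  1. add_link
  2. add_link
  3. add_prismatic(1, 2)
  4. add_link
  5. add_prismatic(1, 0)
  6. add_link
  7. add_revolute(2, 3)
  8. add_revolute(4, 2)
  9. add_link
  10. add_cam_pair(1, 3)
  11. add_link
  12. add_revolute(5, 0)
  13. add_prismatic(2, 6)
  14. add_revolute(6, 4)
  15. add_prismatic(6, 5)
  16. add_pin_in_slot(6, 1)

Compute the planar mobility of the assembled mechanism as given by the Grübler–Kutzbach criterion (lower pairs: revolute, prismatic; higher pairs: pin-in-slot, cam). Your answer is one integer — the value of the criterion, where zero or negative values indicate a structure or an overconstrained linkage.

M = 0

[1;0;0] (link 0 is ground)
L+ [2;0;0]
L+ [3;0;0]
P(1,2)∈J1 [3;1;0]
L+ [4;1;0]
P(1,0)∈J1 [4;2;0]
L+ [5;2;0]
R(2,3)∈J1 [5;3;0]
R(4,2)∈J1 [5;4;0]
L+ [6;4;0]
C(1,3)∈J2 [6;4;1]
L+ [7;4;1]
R(5,0)∈J1 [7;5;1]
P(2,6)∈J1 [7;6;1]
R(6,4)∈J1 [7;7;1]
P(6,5)∈J1 [7;8;1]
PS(6,1)∈J2 [7;8;2]
mobility = 18 − 16 − 2 = 0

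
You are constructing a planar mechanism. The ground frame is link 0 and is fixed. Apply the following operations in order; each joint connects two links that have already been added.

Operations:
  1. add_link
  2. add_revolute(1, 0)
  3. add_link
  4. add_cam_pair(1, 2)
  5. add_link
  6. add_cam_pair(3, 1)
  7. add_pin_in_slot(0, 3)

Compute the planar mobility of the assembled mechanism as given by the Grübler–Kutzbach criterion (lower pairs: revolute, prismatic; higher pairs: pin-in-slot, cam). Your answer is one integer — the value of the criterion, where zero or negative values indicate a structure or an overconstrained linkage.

ground; <1,0,0>
#1 <2,0,0>
R:1↔0 J1 <2,1,0>
#2 <3,1,0>
C:1↔2 J2 <3,1,1>
#3 <4,1,1>
C:3↔1 J2 <4,1,2>
PS:0↔3 J2 <4,1,3>
3×3 − 2×1 − 1×3 = 4

M = 4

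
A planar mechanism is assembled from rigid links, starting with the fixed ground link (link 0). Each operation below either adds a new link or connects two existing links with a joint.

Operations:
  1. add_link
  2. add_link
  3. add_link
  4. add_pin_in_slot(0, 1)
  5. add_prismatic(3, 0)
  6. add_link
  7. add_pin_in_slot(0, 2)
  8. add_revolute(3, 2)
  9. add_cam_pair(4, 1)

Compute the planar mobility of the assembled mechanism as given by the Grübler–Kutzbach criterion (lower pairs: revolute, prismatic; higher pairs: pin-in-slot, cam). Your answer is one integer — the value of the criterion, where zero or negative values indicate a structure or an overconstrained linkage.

M = 5

ground; <1,0,0>
#1 <2,0,0>
#2 <3,0,0>
#3 <4,0,0>
PS:0↔1 J2 <4,0,1>
P:3↔0 J1 <4,1,1>
#4 <5,1,1>
PS:0↔2 J2 <5,1,2>
R:3↔2 J1 <5,2,2>
C:4↔1 J2 <5,2,3>
3×4 − 2×2 − 1×3 = 5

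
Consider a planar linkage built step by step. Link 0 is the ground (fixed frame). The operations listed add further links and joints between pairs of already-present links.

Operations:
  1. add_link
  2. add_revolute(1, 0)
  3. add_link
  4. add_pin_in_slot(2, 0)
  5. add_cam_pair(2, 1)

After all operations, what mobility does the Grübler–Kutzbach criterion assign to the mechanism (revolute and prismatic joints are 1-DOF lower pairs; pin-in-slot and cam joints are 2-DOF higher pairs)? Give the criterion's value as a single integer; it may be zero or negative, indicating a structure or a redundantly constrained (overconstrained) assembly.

M = 2

link 0 = ground. State L|J1|J2 = 1|0|0
+link1  2|0|0
R(1,0) f=1→J1  2|1|0
+link2  3|1|0
PS(2,0) f=2→J2  3|1|1
C(2,1) f=2→J2  3|1|2
M = 3(3−1)−2·1−2 = 6−2−2 = 2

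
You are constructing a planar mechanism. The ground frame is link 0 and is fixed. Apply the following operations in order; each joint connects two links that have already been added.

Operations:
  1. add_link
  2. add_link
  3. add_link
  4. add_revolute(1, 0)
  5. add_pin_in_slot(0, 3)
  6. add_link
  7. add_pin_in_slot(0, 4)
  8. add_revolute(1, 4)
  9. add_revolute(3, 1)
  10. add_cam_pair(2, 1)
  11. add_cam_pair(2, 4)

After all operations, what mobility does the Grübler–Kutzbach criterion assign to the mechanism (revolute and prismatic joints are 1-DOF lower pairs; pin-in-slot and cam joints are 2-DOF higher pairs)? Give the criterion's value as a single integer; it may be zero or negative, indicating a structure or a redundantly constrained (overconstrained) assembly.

ground; <1,0,0>
#1 <2,0,0>
#2 <3,0,0>
#3 <4,0,0>
R:1↔0 J1 <4,1,0>
PS:0↔3 J2 <4,1,1>
#4 <5,1,1>
PS:0↔4 J2 <5,1,2>
R:1↔4 J1 <5,2,2>
R:3↔1 J1 <5,3,2>
C:2↔1 J2 <5,3,3>
C:2↔4 J2 <5,3,4>
3×4 − 2×3 − 1×4 = 2

M = 2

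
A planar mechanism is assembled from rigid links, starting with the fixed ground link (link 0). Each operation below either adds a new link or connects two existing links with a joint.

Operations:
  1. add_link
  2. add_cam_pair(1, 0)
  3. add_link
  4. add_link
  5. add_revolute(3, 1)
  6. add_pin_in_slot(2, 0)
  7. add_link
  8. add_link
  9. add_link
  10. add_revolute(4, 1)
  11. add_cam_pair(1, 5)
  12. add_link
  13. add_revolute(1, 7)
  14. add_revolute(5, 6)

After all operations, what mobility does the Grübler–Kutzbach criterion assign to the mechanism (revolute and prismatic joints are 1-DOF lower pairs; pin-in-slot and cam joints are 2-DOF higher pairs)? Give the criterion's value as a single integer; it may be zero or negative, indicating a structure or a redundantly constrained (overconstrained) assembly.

ground; <1,0,0>
#1 <2,0,0>
C:1↔0 J2 <2,0,1>
#2 <3,0,1>
#3 <4,0,1>
R:3↔1 J1 <4,1,1>
PS:2↔0 J2 <4,1,2>
#4 <5,1,2>
#5 <6,1,2>
#6 <7,1,2>
R:4↔1 J1 <7,2,2>
C:1↔5 J2 <7,2,3>
#7 <8,2,3>
R:1↔7 J1 <8,3,3>
R:5↔6 J1 <8,4,3>
3×7 − 2×4 − 1×3 = 10

M = 10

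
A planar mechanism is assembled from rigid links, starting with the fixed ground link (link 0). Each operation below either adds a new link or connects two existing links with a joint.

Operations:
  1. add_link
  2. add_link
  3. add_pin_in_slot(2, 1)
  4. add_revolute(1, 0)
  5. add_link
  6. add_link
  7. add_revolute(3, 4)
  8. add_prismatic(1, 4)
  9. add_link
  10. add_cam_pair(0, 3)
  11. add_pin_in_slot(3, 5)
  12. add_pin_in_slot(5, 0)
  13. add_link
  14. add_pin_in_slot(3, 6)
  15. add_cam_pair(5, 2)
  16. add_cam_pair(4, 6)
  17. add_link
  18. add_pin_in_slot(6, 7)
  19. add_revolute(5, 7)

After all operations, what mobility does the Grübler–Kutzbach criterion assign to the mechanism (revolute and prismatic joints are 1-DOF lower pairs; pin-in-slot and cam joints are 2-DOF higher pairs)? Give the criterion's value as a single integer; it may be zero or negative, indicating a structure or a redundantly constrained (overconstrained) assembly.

[1;0;0] (link 0 is ground)
L+ [2;0;0]
L+ [3;0;0]
PS(2,1)∈J2 [3;0;1]
R(1,0)∈J1 [3;1;1]
L+ [4;1;1]
L+ [5;1;1]
R(3,4)∈J1 [5;2;1]
P(1,4)∈J1 [5;3;1]
L+ [6;3;1]
C(0,3)∈J2 [6;3;2]
PS(3,5)∈J2 [6;3;3]
PS(5,0)∈J2 [6;3;4]
L+ [7;3;4]
PS(3,6)∈J2 [7;3;5]
C(5,2)∈J2 [7;3;6]
C(4,6)∈J2 [7;3;7]
L+ [8;3;7]
PS(6,7)∈J2 [8;3;8]
R(5,7)∈J1 [8;4;8]
mobility = 21 − 8 − 8 = 5

M = 5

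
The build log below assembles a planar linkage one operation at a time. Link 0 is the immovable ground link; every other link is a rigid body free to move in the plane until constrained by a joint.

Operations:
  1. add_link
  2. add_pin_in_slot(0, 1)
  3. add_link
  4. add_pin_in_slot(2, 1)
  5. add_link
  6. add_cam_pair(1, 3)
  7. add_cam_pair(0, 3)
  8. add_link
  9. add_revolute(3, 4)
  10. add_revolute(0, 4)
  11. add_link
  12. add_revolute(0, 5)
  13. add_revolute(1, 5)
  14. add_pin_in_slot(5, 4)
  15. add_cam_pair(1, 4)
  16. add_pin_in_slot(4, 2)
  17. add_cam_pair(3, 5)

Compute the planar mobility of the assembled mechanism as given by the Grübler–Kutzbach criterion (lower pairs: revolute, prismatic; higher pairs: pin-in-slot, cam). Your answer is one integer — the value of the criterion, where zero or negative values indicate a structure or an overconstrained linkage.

ground; <1,0,0>
#1 <2,0,0>
PS:0↔1 J2 <2,0,1>
#2 <3,0,1>
PS:2↔1 J2 <3,0,2>
#3 <4,0,2>
C:1↔3 J2 <4,0,3>
C:0↔3 J2 <4,0,4>
#4 <5,0,4>
R:3↔4 J1 <5,1,4>
R:0↔4 J1 <5,2,4>
#5 <6,2,4>
R:0↔5 J1 <6,3,4>
R:1↔5 J1 <6,4,4>
PS:5↔4 J2 <6,4,5>
C:1↔4 J2 <6,4,6>
PS:4↔2 J2 <6,4,7>
C:3↔5 J2 <6,4,8>
3×5 − 2×4 − 1×8 = -1

M = -1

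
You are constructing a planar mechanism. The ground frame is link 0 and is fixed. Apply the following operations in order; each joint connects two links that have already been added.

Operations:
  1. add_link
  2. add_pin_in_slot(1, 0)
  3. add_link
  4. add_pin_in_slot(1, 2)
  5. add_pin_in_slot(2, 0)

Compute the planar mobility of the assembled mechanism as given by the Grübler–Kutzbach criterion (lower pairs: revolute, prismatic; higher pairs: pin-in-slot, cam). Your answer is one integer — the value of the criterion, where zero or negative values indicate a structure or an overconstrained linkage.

link 0 = ground. State L|J1|J2 = 1|0|0
+link1  2|0|0
PS(1,0) f=2→J2  2|0|1
+link2  3|0|1
PS(1,2) f=2→J2  3|0|2
PS(2,0) f=2→J2  3|0|3
M = 3(3−1)−2·0−3 = 6−0−3 = 3

M = 3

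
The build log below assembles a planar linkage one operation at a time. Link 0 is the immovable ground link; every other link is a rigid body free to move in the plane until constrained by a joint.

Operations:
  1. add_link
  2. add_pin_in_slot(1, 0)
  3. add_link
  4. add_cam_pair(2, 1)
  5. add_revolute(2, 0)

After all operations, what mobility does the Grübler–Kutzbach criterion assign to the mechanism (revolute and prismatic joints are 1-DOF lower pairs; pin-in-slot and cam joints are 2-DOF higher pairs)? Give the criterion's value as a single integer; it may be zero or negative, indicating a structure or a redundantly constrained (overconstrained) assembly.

M = 2

L=1 J1=0 J2=0
add link → L=2 J1=0 J2=0
PS@1,0 dof=2 J2 → L=2 J1=0 J2=1
add link → L=3 J1=0 J2=1
C@2,1 dof=2 J2 → L=3 J1=0 J2=2
R@2,0 dof=1 J1 → L=3 J1=1 J2=2
M=3(L−1)−2J1−J2=3·2−2·1−2=2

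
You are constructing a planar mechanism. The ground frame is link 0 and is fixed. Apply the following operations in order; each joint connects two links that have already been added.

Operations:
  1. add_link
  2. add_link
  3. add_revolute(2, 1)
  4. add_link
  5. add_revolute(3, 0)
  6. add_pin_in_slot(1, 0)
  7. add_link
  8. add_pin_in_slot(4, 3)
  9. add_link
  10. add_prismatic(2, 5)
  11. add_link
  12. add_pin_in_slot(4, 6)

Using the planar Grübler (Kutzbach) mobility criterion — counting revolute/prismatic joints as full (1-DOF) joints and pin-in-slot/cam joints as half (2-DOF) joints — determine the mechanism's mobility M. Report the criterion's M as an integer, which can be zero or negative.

M = 9

[1;0;0] (link 0 is ground)
L+ [2;0;0]
L+ [3;0;0]
R(2,1)∈J1 [3;1;0]
L+ [4;1;0]
R(3,0)∈J1 [4;2;0]
PS(1,0)∈J2 [4;2;1]
L+ [5;2;1]
PS(4,3)∈J2 [5;2;2]
L+ [6;2;2]
P(2,5)∈J1 [6;3;2]
L+ [7;3;2]
PS(4,6)∈J2 [7;3;3]
mobility = 18 − 6 − 3 = 9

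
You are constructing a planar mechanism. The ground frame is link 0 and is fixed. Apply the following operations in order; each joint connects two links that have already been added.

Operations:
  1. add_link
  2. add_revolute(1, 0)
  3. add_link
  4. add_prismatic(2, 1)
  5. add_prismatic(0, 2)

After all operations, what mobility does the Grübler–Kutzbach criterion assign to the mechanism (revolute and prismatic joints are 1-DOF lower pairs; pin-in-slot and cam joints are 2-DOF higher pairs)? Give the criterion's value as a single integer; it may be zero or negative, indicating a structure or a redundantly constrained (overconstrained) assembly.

M = 0

(L,J1,J2)=(1,0,0); link0 fixed
link1: (2,0,0)
R 1-0 [J1]: (2,1,0)
link2: (3,1,0)
P 2-1 [J1]: (3,2,0)
P 0-2 [J1]: (3,3,0)
Grübler: 3·2 − 2·3 − 0 = 0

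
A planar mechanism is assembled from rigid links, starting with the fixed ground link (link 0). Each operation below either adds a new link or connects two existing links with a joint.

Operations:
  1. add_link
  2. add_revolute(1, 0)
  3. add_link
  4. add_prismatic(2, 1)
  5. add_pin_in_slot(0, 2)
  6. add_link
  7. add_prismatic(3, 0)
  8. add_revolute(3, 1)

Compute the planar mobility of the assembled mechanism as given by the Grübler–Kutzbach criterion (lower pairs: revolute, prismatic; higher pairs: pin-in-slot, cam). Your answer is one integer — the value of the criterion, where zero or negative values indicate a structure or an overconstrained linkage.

ground; <1,0,0>
#1 <2,0,0>
R:1↔0 J1 <2,1,0>
#2 <3,1,0>
P:2↔1 J1 <3,2,0>
PS:0↔2 J2 <3,2,1>
#3 <4,2,1>
P:3↔0 J1 <4,3,1>
R:3↔1 J1 <4,4,1>
3×3 − 2×4 − 1×1 = 0

M = 0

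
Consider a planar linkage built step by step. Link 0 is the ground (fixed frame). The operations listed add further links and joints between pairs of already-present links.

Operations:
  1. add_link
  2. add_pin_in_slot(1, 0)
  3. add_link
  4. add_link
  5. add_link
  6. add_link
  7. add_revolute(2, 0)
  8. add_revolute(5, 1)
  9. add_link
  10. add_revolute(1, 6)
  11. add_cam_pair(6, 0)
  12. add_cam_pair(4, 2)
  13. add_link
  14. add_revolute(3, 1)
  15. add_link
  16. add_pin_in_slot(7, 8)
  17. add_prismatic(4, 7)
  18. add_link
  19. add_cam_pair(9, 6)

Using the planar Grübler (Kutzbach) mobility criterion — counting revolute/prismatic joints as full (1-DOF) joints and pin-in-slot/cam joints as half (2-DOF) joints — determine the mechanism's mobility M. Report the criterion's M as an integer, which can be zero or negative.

M = 12

link 0 = ground. State L|J1|J2 = 1|0|0
+link1  2|0|0
PS(1,0) f=2→J2  2|0|1
+link2  3|0|1
+link3  4|0|1
+link4  5|0|1
+link5  6|0|1
R(2,0) f=1→J1  6|1|1
R(5,1) f=1→J1  6|2|1
+link6  7|2|1
R(1,6) f=1→J1  7|3|1
C(6,0) f=2→J2  7|3|2
C(4,2) f=2→J2  7|3|3
+link7  8|3|3
R(3,1) f=1→J1  8|4|3
+link8  9|4|3
PS(7,8) f=2→J2  9|4|4
P(4,7) f=1→J1  9|5|4
+link9  10|5|4
C(9,6) f=2→J2  10|5|5
M = 3(10−1)−2·5−5 = 27−10−5 = 12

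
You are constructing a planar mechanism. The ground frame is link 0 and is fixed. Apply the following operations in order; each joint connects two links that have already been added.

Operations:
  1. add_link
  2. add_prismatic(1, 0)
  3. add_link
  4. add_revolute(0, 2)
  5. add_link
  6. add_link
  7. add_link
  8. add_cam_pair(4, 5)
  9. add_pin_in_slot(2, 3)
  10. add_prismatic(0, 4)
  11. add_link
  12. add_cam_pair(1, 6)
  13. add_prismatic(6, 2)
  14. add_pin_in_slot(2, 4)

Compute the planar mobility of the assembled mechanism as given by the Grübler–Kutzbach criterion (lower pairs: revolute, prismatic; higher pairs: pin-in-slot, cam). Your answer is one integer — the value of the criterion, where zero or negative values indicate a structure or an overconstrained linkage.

M = 6

[1;0;0] (link 0 is ground)
L+ [2;0;0]
P(1,0)∈J1 [2;1;0]
L+ [3;1;0]
R(0,2)∈J1 [3;2;0]
L+ [4;2;0]
L+ [5;2;0]
L+ [6;2;0]
C(4,5)∈J2 [6;2;1]
PS(2,3)∈J2 [6;2;2]
P(0,4)∈J1 [6;3;2]
L+ [7;3;2]
C(1,6)∈J2 [7;3;3]
P(6,2)∈J1 [7;4;3]
PS(2,4)∈J2 [7;4;4]
mobility = 18 − 8 − 4 = 6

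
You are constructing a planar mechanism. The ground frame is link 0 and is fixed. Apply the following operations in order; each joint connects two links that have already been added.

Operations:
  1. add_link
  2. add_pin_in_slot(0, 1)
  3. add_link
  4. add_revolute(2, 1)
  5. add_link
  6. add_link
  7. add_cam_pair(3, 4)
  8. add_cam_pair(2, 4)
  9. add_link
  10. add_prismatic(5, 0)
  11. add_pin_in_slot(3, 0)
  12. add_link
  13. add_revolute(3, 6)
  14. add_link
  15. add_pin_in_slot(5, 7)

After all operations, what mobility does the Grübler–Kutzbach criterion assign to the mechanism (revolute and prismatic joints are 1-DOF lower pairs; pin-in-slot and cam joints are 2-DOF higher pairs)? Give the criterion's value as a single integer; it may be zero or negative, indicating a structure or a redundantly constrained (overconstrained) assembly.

ground; <1,0,0>
#1 <2,0,0>
PS:0↔1 J2 <2,0,1>
#2 <3,0,1>
R:2↔1 J1 <3,1,1>
#3 <4,1,1>
#4 <5,1,1>
C:3↔4 J2 <5,1,2>
C:2↔4 J2 <5,1,3>
#5 <6,1,3>
P:5↔0 J1 <6,2,3>
PS:3↔0 J2 <6,2,4>
#6 <7,2,4>
R:3↔6 J1 <7,3,4>
#7 <8,3,4>
PS:5↔7 J2 <8,3,5>
3×7 − 2×3 − 1×5 = 10

M = 10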